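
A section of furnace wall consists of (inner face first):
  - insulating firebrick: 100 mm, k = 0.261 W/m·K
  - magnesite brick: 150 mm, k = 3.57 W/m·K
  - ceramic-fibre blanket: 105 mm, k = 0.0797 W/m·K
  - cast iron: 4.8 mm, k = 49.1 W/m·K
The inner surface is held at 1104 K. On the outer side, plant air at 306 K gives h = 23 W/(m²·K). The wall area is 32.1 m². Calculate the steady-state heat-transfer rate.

Series thermal resistances:
R_insulating firebrick = L/(kA) = 0.1/(0.261×32.1) = 0.01194 K/W
R_magnesite brick = L/(kA) = 0.15/(3.57×32.1) = 0.001309 K/W
R_ceramic-fibre blanket = L/(kA) = 0.105/(0.0797×32.1) = 0.04104 K/W
R_cast iron = L/(kA) = 0.0048/(49.1×32.1) = 3.045×10^-6 K/W
R_outer film = 1/(h_o·A) = 1/(23×32.1) = 0.001354 K/W
R_total = 0.05564 K/W
Q = ΔT / R_total = 798 / 0.05564

Q ≈ 14300 W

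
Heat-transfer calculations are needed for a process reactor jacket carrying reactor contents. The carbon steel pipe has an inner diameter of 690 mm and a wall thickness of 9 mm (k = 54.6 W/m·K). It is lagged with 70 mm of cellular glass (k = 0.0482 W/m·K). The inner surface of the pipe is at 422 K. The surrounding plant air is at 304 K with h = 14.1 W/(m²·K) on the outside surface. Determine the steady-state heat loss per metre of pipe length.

For a radial system each layer contributes R = ln(r_out/r_in)/(2πkL); films add R = 1/(hA).
R_carbon steel pipe wall = ln(354/345)/(2π×54.6×1) = 7.507×10^-5 K/W
R_cellular glass = ln(424/354)/(2π×0.0482×1) = 0.5958 K/W
R_outer film = 1/(h_o·2πr_oL) = 1/(14.1×2π×0.424×1) = 0.02662 K/W
R_total = 0.6225 K/W
Q = ΔT/R_total = 118/0.6225

q′ ≈ 190 W/m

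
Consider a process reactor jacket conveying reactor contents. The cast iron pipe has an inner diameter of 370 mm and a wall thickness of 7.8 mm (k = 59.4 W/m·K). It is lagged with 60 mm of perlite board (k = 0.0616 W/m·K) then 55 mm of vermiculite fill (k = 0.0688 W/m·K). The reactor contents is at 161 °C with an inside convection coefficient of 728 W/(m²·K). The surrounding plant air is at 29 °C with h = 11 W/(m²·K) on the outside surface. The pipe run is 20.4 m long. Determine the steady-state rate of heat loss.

Q ≈ 2240 W

For a radial system each layer contributes R = ln(r_out/r_in)/(2πkL); films add R = 1/(hA).
R_inner film = 1/(h_i·2πr₁L) = 1/(728×2π×0.185×20.4) = 5.793×10^-5 K/W
R_cast iron pipe wall = ln(192.8/185)/(2π×59.4×20.4) = 5.424×10^-6 K/W
R_perlite board = ln(252.8/192.8)/(2π×0.0616×20.4) = 0.03432 K/W
R_vermiculite fill = ln(307.8/252.8)/(2π×0.0688×20.4) = 0.02232 K/W
R_outer film = 1/(h_o·2πr_oL) = 1/(11×2π×0.3078×20.4) = 0.002304 K/W
R_total = 0.05901 K/W
Q = ΔT/R_total = 132/0.05901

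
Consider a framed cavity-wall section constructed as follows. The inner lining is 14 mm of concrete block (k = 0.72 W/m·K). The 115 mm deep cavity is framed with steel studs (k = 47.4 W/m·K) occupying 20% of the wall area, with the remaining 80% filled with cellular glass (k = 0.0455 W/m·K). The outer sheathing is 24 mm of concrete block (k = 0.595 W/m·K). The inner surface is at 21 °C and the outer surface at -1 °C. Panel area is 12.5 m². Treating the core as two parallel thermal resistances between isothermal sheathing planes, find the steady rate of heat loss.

Q ≈ 3830 W

Sheathing layers in series; stud and cavity paths in parallel between them.
R_inner = 0.014/(0.72×12.5) = 0.001556 K/W
R_stud  = 0.115/(47.4×0.2×12.5) = 9.705×10^-4 K/W
R_cav   = 0.115/(0.0455×0.8×12.5) = 0.2527 K/W
1/R_core = 1/R_stud + 1/R_cav → R_core = 9.668×10^-4 K/W
R_outer = 0.024/(0.595×12.5) = 0.003227 K/W
R_total = 0.005749 K/W
Q = ΔT/R_total = 22/0.005749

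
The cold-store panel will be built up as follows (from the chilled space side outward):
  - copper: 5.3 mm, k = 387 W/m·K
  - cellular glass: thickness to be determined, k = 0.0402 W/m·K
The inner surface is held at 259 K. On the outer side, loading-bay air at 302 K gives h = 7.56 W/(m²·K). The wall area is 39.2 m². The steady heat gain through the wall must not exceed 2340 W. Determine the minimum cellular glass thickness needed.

L ≈ 23.6 mm

Using the resistance-network approach (series):
R_copper = L/(kA) = 0.0053/(387×39.2) = 3.494×10^-7 K/W
R_outer film = 1/(h_o·A) = 1/(7.56×39.2) = 0.003374 K/W
Sum of the known resistances R_other = 0.003375 K/W
Required total resistance R_tot = ΔT/Q_allow = 43/2340 = 0.01838 K/W
R_cellular glass = R_tot − R_other = 0.015 K/W
L = R·k·A = 0.015×0.0402×39.2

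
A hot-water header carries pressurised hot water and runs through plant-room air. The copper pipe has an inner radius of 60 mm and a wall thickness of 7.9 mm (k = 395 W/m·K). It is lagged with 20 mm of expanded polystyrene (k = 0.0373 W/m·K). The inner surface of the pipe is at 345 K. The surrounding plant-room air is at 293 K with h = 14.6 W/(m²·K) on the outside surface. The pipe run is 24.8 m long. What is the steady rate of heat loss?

Radial resistances (cylindrical: R_cond = ln(r_o/r_i)/(2πkL), R_conv = 1/(h·2πrL)):
R_copper pipe wall = ln(67.9/60)/(2π×395×24.8) = 2.01×10^-6 K/W
R_expanded polystyrene = ln(87.9/67.9)/(2π×0.0373×24.8) = 0.04442 K/W
R_outer film = 1/(h_o·2πr_oL) = 1/(14.6×2π×0.0879×24.8) = 0.005001 K/W
R_total = 0.04942 K/W
Q = ΔT/R_total = 52/0.04942

Q ≈ 1050 W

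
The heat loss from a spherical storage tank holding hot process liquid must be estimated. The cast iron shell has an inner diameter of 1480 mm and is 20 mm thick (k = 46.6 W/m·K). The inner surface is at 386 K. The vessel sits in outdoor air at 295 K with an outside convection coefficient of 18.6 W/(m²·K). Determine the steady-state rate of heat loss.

Q ≈ 12200 W

For a spherical shell R = (1/r₁ − 1/r₂)/(4πk); film R = 1/(h·4πr²). In series:
R_cast iron shell = (1/0.74 − 1/0.76)/(4π×46.6) = 6.073×10^-5 K/W
R_outer film = 1/(h·4πr_o²) = 1/(18.6×4π×0.76²) = 0.007407 K/W
R_total = 0.007468 K/W
Q = ΔT/R_total = 91/0.007468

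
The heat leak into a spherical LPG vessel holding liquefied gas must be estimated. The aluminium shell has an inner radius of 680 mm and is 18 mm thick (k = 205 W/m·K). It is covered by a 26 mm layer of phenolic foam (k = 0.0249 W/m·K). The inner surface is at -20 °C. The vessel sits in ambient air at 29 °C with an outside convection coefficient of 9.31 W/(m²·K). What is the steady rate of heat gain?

Q ≈ 271 W

For a spherical shell R = (1/r₁ − 1/r₂)/(4πk); film R = 1/(h·4πr²). In series:
R_aluminium shell = (1/0.68 − 1/0.698)/(4π×205) = 1.472×10^-5 K/W
R_phenolic foam = (1/0.698 − 1/0.724)/(4π×0.0249) = 0.1644 K/W
R_outer film = 1/(h·4πr_o²) = 1/(9.31×4π×0.724²) = 0.01631 K/W
R_total = 0.1807 K/W
Q = ΔT/R_total = 49/0.1807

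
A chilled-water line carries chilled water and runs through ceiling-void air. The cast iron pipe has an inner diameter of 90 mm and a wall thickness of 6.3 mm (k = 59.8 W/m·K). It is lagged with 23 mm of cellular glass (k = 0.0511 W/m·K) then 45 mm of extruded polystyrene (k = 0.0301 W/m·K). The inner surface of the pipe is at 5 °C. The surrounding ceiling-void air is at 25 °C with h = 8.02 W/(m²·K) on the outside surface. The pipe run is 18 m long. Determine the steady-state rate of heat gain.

Per-layer cylindrical resistances, series-summed:
R_cast iron pipe wall = ln(51.3/45)/(2π×59.8×18) = 1.937×10^-5 K/W
R_cellular glass = ln(74.3/51.3)/(2π×0.0511×18) = 0.06409 K/W
R_extruded polystyrene = ln(119.3/74.3)/(2π×0.0301×18) = 0.1391 K/W
R_outer film = 1/(h_o·2πr_oL) = 1/(8.02×2π×0.1193×18) = 0.009241 K/W
R_total = 0.2125 K/W
Q = ΔT/R_total = 20/0.2125

Q ≈ 94.1 W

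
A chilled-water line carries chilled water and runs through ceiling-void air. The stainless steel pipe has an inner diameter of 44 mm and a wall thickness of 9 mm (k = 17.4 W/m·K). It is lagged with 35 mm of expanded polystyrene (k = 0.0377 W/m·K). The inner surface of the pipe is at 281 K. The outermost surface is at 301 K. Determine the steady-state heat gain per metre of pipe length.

Per-layer cylindrical resistances, series-summed:
R_stainless steel pipe wall = ln(31/22)/(2π×17.4×1) = 0.003137 K/W
R_expanded polystyrene = ln(66/31)/(2π×0.0377×1) = 3.19 K/W
R_total = 3.193 K/W
Q = ΔT/R_total = 20/3.193

q′ ≈ 6.26 W/m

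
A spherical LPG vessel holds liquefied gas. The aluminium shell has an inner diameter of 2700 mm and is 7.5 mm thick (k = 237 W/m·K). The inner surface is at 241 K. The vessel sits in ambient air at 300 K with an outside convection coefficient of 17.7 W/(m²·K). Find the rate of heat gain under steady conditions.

Q ≈ 24200 W

Spherical conduction: R = (1/r_in − 1/r_out)/(4πk) per layer; series-sum.
R_aluminium shell = (1/1.35 − 1/1.3575)/(4π×237) = 1.374×10^-6 K/W
R_outer film = 1/(h·4πr_o²) = 1/(17.7×4π×1.3575²) = 0.00244 K/W
R_total = 0.002441 K/W
Q = ΔT/R_total = 59/0.002441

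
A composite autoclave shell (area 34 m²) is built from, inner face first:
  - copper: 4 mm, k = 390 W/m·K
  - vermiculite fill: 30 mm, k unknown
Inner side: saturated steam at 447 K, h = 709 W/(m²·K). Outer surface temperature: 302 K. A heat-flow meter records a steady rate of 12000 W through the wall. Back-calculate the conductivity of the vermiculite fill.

Using the resistance-network approach (series):
R_inner film = 1/(h_i·A) = 1/(709×34) = 4.148×10^-5 K/W
R_copper = L/(kA) = 0.004/(390×34) = 3.017×10^-7 K/W
Sum of known resistances R_other = 4.179×10^-5 K/W
Total R = ΔT/Q = 145/12000 = 0.01208 K/W
R_vermiculite fill = R_total − R_other = 0.01204 K/W
k = L/(R·A) = 0.03/(0.01204×34)

k ≈ 0.0733 W/(m·K)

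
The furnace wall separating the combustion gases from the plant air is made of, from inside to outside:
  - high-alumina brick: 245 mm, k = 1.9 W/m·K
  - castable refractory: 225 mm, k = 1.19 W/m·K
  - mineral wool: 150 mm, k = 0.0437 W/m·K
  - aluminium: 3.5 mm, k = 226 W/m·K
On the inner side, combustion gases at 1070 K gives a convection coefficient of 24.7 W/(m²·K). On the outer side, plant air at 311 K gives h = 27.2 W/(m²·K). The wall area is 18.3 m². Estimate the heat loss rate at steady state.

Using the resistance-network approach (series):
R_inner film = 1/(h_i·A) = 1/(24.7×18.3) = 0.002212 K/W
R_high-alumina brick = L/(kA) = 0.245/(1.9×18.3) = 0.007046 K/W
R_castable refractory = L/(kA) = 0.225/(1.19×18.3) = 0.01033 K/W
R_mineral wool = L/(kA) = 0.15/(0.0437×18.3) = 0.1876 K/W
R_aluminium = L/(kA) = 0.0035/(226×18.3) = 8.463×10^-7 K/W
R_outer film = 1/(h_o·A) = 1/(27.2×18.3) = 0.002009 K/W
R_total = 0.2092 K/W
Q = ΔT / R_total = 759 / 0.2092

Q ≈ 3630 W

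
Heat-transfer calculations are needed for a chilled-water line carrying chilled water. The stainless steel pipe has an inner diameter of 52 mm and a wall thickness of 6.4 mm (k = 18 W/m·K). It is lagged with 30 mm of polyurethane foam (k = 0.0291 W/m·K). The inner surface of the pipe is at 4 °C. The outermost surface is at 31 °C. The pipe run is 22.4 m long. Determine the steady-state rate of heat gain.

Q ≈ 169 W

For a radial system each layer contributes R = ln(r_out/r_in)/(2πkL); films add R = 1/(hA).
R_stainless steel pipe wall = ln(32.4/26)/(2π×18×22.4) = 8.686×10^-5 K/W
R_polyurethane foam = ln(62.4/32.4)/(2π×0.0291×22.4) = 0.16 K/W
R_total = 0.1601 K/W
Q = ΔT/R_total = 27/0.1601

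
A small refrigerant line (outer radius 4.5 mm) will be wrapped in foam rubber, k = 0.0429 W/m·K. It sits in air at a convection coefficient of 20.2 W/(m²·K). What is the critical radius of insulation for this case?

For a cylinder r_cr = k/h = 0.0429/20.2
r_cr = 2.12 mm; since the bare radius (4.5 mm) is above r_cr, any added insulation will reduce heat loss.

r_cr ≈ 2.12 mm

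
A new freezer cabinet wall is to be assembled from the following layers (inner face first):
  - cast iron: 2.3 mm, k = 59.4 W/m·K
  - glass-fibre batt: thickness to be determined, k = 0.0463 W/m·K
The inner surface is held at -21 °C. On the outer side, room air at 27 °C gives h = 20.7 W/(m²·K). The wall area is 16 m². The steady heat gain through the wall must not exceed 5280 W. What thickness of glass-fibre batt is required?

L ≈ 4.5 mm

Model the wall as resistances in series:
R_cast iron = L/(kA) = 0.0023/(59.4×16) = 2.42×10^-6 K/W
R_outer film = 1/(h_o·A) = 1/(20.7×16) = 0.003019 K/W
Sum of the known resistances R_other = 0.003022 K/W
Required total resistance R_tot = ΔT/Q_allow = 48/5280 = 0.009091 K/W
R_glass-fibre batt = R_tot − R_other = 0.006069 K/W
L = R·k·A = 0.006069×0.0463×16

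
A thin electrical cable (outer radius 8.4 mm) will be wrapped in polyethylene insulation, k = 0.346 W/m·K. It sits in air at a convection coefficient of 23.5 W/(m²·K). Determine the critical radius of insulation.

For a cylinder r_cr = k/h = 0.346/23.5
r_cr = 14.7 mm; since the bare radius (8.4 mm) is below r_cr, adding a thin layer of insulation will *increase* heat loss.

r_cr ≈ 14.7 mm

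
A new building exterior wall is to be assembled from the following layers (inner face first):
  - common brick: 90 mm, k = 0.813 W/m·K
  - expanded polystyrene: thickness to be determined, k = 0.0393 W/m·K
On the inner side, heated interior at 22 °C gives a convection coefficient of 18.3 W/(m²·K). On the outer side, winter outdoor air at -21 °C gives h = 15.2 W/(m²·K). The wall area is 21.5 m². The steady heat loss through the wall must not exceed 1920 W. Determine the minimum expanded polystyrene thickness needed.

Using the resistance-network approach (series):
R_inner film = 1/(h_i·A) = 1/(18.3×21.5) = 0.002542 K/W
R_common brick = L/(kA) = 0.09/(0.813×21.5) = 0.005149 K/W
R_outer film = 1/(h_o·A) = 1/(15.2×21.5) = 0.00306 K/W
Sum of the known resistances R_other = 0.01075 K/W
Required total resistance R_tot = ΔT/Q_allow = 43/1920 = 0.0224 K/W
R_expanded polystyrene = R_tot − R_other = 0.01165 K/W
L = R·k·A = 0.01165×0.0393×21.5

L ≈ 9.84 mm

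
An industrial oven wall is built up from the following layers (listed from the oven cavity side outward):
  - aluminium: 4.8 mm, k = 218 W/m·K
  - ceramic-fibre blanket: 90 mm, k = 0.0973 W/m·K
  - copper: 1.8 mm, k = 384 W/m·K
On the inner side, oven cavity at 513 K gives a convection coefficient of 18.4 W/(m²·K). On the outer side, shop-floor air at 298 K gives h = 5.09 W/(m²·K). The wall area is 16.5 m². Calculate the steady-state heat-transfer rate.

Q ≈ 3020 W

Using the resistance-network approach (series):
R_inner film = 1/(h_i·A) = 1/(18.4×16.5) = 0.003294 K/W
R_aluminium = L/(kA) = 0.0048/(218×16.5) = 1.334×10^-6 K/W
R_ceramic-fibre blanket = L/(kA) = 0.09/(0.0973×16.5) = 0.05606 K/W
R_copper = L/(kA) = 0.0018/(384×16.5) = 2.841×10^-7 K/W
R_outer film = 1/(h_o·A) = 1/(5.09×16.5) = 0.01191 K/W
R_total = 0.07126 K/W
Q = ΔT / R_total = 215 / 0.07126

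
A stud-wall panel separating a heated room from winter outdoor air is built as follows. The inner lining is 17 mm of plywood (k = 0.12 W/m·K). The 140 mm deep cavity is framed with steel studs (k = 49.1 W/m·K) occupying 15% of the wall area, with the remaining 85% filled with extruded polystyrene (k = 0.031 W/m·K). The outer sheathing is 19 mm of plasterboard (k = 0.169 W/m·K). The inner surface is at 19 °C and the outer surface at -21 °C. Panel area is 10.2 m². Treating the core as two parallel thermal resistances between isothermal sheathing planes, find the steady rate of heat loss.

Q ≈ 1490 W

Sheathing layers in series; stud and cavity paths in parallel between them.
R_inner = 0.017/(0.12×10.2) = 0.01389 K/W
R_stud  = 0.14/(49.1×0.15×10.2) = 0.001864 K/W
R_cav   = 0.14/(0.031×0.85×10.2) = 0.5209 K/W
1/R_core = 1/R_stud + 1/R_cav → R_core = 0.001857 K/W
R_outer = 0.019/(0.169×10.2) = 0.01102 K/W
R_total = 0.02677 K/W
Q = ΔT/R_total = 40/0.02677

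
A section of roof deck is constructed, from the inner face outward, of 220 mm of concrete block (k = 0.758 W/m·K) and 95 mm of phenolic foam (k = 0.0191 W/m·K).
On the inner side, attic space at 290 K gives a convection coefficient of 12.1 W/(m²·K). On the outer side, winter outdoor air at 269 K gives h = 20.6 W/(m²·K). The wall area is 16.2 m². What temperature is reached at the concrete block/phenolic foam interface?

T ≈ 289 K

Model the wall as resistances in series:
R_inner film = 1/(h_i·A) = 1/(12.1×16.2) = 0.005102 K/W
R_concrete block = L/(kA) = 0.22/(0.758×16.2) = 0.01792 K/W
R_phenolic foam = L/(kA) = 0.095/(0.0191×16.2) = 0.307 K/W
R_outer film = 1/(h_o·A) = 1/(20.6×16.2) = 0.002997 K/W
R_total = 0.333 K/W;  Q = ΔT/R_total = 21/0.333 = 63.06 W
T_interface = T_inner − Q·ΣR(inner→interface) = 290 − 63.1×0.02302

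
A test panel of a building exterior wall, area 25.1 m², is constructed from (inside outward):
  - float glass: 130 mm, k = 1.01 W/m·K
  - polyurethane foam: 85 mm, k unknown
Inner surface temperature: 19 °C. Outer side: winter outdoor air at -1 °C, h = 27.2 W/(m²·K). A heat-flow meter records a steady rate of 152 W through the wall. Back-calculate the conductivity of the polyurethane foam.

Series thermal resistances:
R_float glass = L/(kA) = 0.13/(1.01×25.1) = 0.005128 K/W
R_outer film = 1/(h_o·A) = 1/(27.2×25.1) = 0.001465 K/W
Sum of known resistances R_other = 0.006593 K/W
Total R = ΔT/Q = 20/152 = 0.1316 K/W
R_polyurethane foam = R_total − R_other = 0.125 K/W
k = L/(R·A) = 0.085/(0.125×25.1)

k ≈ 0.0271 W/(m·K)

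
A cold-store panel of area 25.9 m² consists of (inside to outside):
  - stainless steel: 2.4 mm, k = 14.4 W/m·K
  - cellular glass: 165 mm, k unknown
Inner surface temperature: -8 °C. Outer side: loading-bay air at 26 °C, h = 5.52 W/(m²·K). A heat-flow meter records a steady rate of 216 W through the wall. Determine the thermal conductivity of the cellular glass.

k ≈ 0.0424 W/(m·K)

Thermal resistances in series:
R_stainless steel = L/(kA) = 0.0024/(14.4×25.9) = 6.435×10^-6 K/W
R_outer film = 1/(h_o·A) = 1/(5.52×25.9) = 0.006995 K/W
Sum of known resistances R_other = 0.007001 K/W
Total R = ΔT/Q = 34/216 = 0.1574 K/W
R_cellular glass = R_total − R_other = 0.1504 K/W
k = L/(R·A) = 0.165/(0.1504×25.9)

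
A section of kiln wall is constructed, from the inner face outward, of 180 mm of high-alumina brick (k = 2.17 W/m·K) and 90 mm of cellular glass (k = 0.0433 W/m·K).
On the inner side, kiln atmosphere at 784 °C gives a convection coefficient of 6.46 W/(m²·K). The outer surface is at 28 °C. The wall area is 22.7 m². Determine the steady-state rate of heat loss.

Treating each layer as a thermal resistance in series:
R_inner film = 1/(h_i·A) = 1/(6.46×22.7) = 0.006819 K/W
R_high-alumina brick = L/(kA) = 0.18/(2.17×22.7) = 0.003654 K/W
R_cellular glass = L/(kA) = 0.09/(0.0433×22.7) = 0.09156 K/W
R_total = 0.102 K/W
Q = ΔT / R_total = 756 / 0.102

Q ≈ 7410 W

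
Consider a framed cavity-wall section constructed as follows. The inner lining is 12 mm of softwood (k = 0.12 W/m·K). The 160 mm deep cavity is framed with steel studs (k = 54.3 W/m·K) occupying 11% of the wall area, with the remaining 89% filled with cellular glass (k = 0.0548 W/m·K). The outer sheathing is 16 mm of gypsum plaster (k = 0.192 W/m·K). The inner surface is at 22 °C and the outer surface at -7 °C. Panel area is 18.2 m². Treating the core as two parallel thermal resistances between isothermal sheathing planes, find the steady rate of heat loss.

Q ≈ 2510 W

Sheathing layers in series; stud and cavity paths in parallel between them.
R_inner = 0.012/(0.12×18.2) = 0.005495 K/W
R_stud  = 0.16/(54.3×0.11×18.2) = 0.001472 K/W
R_cav   = 0.16/(0.0548×0.89×18.2) = 0.1803 K/W
1/R_core = 1/R_stud + 1/R_cav → R_core = 0.00146 K/W
R_outer = 0.016/(0.192×18.2) = 0.004579 K/W
R_total = 0.01153 K/W
Q = ΔT/R_total = 29/0.01153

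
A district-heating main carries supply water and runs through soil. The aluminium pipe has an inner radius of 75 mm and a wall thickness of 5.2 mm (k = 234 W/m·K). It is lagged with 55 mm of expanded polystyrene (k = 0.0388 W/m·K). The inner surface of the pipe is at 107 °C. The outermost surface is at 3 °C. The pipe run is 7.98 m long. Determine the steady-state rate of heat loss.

Treating each annulus and film as a series resistance:
R_aluminium pipe wall = ln(80.2/75)/(2π×234×7.98) = 5.714×10^-6 K/W
R_expanded polystyrene = ln(135.2/80.2)/(2π×0.0388×7.98) = 0.2684 K/W
R_total = 0.2684 K/W
Q = ΔT/R_total = 104/0.2684

Q ≈ 387 W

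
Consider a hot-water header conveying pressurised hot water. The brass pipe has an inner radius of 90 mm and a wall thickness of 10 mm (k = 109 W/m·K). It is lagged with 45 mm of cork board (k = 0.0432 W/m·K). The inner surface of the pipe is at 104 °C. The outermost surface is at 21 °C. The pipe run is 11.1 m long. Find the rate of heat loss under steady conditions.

For a radial system each layer contributes R = ln(r_out/r_in)/(2πkL); films add R = 1/(hA).
R_brass pipe wall = ln(100/90)/(2π×109×11.1) = 1.386×10^-5 K/W
R_cork board = ln(145/100)/(2π×0.0432×11.1) = 0.1233 K/W
R_total = 0.1233 K/W
Q = ΔT/R_total = 83/0.1233

Q ≈ 673 W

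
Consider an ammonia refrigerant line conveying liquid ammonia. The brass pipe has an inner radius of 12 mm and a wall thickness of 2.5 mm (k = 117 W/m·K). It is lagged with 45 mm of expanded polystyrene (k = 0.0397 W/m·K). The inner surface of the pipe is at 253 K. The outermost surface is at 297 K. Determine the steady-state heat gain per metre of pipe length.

Radial resistances (cylindrical: R_cond = ln(r_o/r_i)/(2πkL), R_conv = 1/(h·2πrL)):
R_brass pipe wall = ln(14.5/12)/(2π×117×1) = 2.574×10^-4 K/W
R_expanded polystyrene = ln(59.5/14.5)/(2π×0.0397×1) = 5.66 K/W
R_total = 5.66 K/W
Q = ΔT/R_total = 44/5.66

q′ ≈ 7.77 W/m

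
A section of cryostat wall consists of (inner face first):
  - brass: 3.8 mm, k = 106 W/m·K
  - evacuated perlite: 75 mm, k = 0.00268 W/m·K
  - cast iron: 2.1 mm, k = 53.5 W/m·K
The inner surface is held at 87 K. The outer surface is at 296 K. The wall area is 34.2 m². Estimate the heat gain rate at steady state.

Q ≈ 255 W

Treating each layer as a thermal resistance in series:
R_brass = L/(kA) = 0.0038/(106×34.2) = 1.048×10^-6 K/W
R_evacuated perlite = L/(kA) = 0.075/(0.00268×34.2) = 0.8183 K/W
R_cast iron = L/(kA) = 0.0021/(53.5×34.2) = 1.148×10^-6 K/W
R_total = 0.8183 K/W
Q = ΔT / R_total = 209 / 0.8183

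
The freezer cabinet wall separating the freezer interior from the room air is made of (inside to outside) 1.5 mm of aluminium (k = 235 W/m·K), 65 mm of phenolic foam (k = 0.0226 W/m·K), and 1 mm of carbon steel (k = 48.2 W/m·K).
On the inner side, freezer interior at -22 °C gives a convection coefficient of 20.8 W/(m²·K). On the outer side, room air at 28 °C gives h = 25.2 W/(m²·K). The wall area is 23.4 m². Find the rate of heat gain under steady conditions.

Using the resistance-network approach (series):
R_inner film = 1/(h_i·A) = 1/(20.8×23.4) = 0.002055 K/W
R_aluminium = L/(kA) = 0.0015/(235×23.4) = 2.728×10^-7 K/W
R_phenolic foam = L/(kA) = 0.065/(0.0226×23.4) = 0.1229 K/W
R_carbon steel = L/(kA) = 0.001/(48.2×23.4) = 8.866×10^-7 K/W
R_outer film = 1/(h_o·A) = 1/(25.2×23.4) = 0.001696 K/W
R_total = 0.1267 K/W
Q = ΔT / R_total = 50 / 0.1267

Q ≈ 395 W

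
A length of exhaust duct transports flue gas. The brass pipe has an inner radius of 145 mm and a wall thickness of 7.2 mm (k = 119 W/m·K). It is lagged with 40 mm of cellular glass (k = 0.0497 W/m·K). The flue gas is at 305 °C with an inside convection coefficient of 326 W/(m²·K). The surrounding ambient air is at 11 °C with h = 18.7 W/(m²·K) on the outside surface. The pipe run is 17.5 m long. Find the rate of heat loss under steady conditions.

Treating each annulus and film as a series resistance:
R_inner film = 1/(h_i·2πr₁L) = 1/(326×2π×0.145×17.5) = 1.924×10^-4 K/W
R_brass pipe wall = ln(152.2/145)/(2π×119×17.5) = 3.704×10^-6 K/W
R_cellular glass = ln(192.2/152.2)/(2π×0.0497×17.5) = 0.0427 K/W
R_outer film = 1/(h_o·2πr_oL) = 1/(18.7×2π×0.1922×17.5) = 0.00253 K/W
R_total = 0.04543 K/W
Q = ΔT/R_total = 294/0.04543

Q ≈ 6470 W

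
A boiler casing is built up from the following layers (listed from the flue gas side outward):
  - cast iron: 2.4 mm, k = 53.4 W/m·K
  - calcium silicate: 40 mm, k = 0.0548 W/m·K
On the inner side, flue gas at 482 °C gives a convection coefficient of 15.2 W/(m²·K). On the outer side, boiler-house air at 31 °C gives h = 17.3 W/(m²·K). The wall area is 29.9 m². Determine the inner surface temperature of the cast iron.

Series thermal resistances:
R_inner film = 1/(h_i·A) = 1/(15.2×29.9) = 0.0022 K/W
R_cast iron = L/(kA) = 0.0024/(53.4×29.9) = 1.503×10^-6 K/W
R_calcium silicate = L/(kA) = 0.04/(0.0548×29.9) = 0.02441 K/W
R_outer film = 1/(h_o·A) = 1/(17.3×29.9) = 0.001933 K/W
R_total = 0.02855 K/W;  Q = ΔT/R_total = 451/0.02855 = 15800 W
T_interface = T_inner − Q·ΣR(inner→interface) = 482 − 15800×0.0022

T ≈ 447 °C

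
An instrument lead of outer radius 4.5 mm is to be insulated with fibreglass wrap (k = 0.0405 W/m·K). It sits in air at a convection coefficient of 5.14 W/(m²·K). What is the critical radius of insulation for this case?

For a cylinder r_cr = k/h = 0.0405/5.14
r_cr = 7.88 mm; since the bare radius (4.5 mm) is below r_cr, adding a thin layer of insulation will *increase* heat loss.

r_cr ≈ 7.88 mm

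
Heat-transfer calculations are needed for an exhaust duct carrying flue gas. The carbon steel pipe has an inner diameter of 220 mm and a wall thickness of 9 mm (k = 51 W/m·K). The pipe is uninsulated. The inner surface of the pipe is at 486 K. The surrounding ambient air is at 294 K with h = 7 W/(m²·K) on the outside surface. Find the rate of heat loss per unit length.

q′ ≈ 1000 W/m

Per-layer cylindrical resistances, series-summed:
R_carbon steel pipe wall = ln(119/110)/(2π×51×1) = 2.454×10^-4 K/W
R_outer film = 1/(h_o·2πr_oL) = 1/(7×2π×0.119×1) = 0.1911 K/W
R_total = 0.1913 K/W
Q = ΔT/R_total = 192/0.1913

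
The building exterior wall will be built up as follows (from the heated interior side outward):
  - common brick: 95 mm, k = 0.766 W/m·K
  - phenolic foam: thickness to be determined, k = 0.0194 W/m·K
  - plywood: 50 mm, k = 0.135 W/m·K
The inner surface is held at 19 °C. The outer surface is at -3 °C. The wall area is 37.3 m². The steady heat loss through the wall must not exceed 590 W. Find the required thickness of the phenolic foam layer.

Using the resistance-network approach (series):
R_common brick = L/(kA) = 0.095/(0.766×37.3) = 0.003325 K/W
R_plywood = L/(kA) = 0.05/(0.135×37.3) = 0.00993 K/W
Sum of the known resistances R_other = 0.01325 K/W
Required total resistance R_tot = ΔT/Q_allow = 22/590 = 0.03729 K/W
R_phenolic foam = R_tot − R_other = 0.02403 K/W
L = R·k·A = 0.02403×0.0194×37.3

L ≈ 17.4 mm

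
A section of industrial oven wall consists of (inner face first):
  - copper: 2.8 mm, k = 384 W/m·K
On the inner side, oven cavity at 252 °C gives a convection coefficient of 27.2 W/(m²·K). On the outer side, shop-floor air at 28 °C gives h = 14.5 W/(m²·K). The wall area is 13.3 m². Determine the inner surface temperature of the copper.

Using the resistance-network approach (series):
R_inner film = 1/(h_i·A) = 1/(27.2×13.3) = 0.002764 K/W
R_copper = L/(kA) = 0.0028/(384×13.3) = 5.482×10^-7 K/W
R_outer film = 1/(h_o·A) = 1/(14.5×13.3) = 0.005185 K/W
R_total = 0.00795 K/W;  Q = ΔT/R_total = 224/0.00795 = 28180 W
T_interface = T_inner − Q·ΣR(inner→interface) = 252 − 28200×0.002764

T ≈ 174 °C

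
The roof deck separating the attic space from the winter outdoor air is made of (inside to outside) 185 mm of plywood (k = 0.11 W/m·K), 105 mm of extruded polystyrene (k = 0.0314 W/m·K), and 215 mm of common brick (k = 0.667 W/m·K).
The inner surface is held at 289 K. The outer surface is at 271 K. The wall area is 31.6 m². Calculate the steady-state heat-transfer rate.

Model the wall as resistances in series:
R_plywood = L/(kA) = 0.185/(0.11×31.6) = 0.05322 K/W
R_extruded polystyrene = L/(kA) = 0.105/(0.0314×31.6) = 0.1058 K/W
R_common brick = L/(kA) = 0.215/(0.667×31.6) = 0.0102 K/W
R_total = 0.1692 K/W
Q = ΔT / R_total = 18 / 0.1692

Q ≈ 106 W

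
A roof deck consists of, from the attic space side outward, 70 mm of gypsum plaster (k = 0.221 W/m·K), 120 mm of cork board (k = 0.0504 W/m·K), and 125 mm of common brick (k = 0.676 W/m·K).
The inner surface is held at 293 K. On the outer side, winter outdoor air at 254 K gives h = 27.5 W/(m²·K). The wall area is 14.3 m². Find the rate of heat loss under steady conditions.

Thermal resistances in series:
R_gypsum plaster = L/(kA) = 0.07/(0.221×14.3) = 0.02215 K/W
R_cork board = L/(kA) = 0.12/(0.0504×14.3) = 0.1665 K/W
R_common brick = L/(kA) = 0.125/(0.676×14.3) = 0.01293 K/W
R_outer film = 1/(h_o·A) = 1/(27.5×14.3) = 0.002543 K/W
R_total = 0.2041 K/W
Q = ΔT / R_total = 39 / 0.2041

Q ≈ 191 W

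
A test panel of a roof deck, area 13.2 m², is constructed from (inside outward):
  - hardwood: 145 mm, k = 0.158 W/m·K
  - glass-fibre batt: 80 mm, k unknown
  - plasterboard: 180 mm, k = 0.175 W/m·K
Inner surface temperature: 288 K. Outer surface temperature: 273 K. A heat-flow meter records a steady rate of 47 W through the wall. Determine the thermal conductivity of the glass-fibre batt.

k ≈ 0.0353 W/(m·K)

Treating each layer as a thermal resistance in series:
R_hardwood = L/(kA) = 0.145/(0.158×13.2) = 0.06952 K/W
R_plasterboard = L/(kA) = 0.18/(0.175×13.2) = 0.07792 K/W
Sum of known resistances R_other = 0.1474 K/W
Total R = ΔT/Q = 15/47 = 0.3191 K/W
R_glass-fibre batt = R_total − R_other = 0.1717 K/W
k = L/(R·A) = 0.08/(0.1717×13.2)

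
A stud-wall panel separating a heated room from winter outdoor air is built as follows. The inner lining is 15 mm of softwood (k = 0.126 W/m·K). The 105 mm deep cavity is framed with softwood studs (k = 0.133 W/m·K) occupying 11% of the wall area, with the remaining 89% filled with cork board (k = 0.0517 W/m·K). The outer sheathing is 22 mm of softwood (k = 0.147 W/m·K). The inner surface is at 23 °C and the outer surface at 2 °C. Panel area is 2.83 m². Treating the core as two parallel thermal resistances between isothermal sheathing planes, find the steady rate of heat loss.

Sheathing layers in series; stud and cavity paths in parallel between them.
R_inner = 0.015/(0.126×2.83) = 0.04207 K/W
R_stud  = 0.105/(0.133×0.11×2.83) = 2.536 K/W
R_cav   = 0.105/(0.0517×0.89×2.83) = 0.8063 K/W
1/R_core = 1/R_stud + 1/R_cav → R_core = 0.6118 K/W
R_outer = 0.022/(0.147×2.83) = 0.05288 K/W
R_total = 0.7068 K/W
Q = ΔT/R_total = 21/0.7068

Q ≈ 29.7 W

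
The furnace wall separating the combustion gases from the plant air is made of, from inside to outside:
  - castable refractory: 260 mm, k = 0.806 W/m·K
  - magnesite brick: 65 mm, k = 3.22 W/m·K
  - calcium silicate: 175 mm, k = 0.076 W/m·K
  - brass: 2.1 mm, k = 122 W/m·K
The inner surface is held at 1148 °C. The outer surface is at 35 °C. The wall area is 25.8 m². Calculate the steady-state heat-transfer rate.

Q ≈ 10900 W

Thermal resistances in series:
R_castable refractory = L/(kA) = 0.26/(0.806×25.8) = 0.0125 K/W
R_magnesite brick = L/(kA) = 0.065/(3.22×25.8) = 7.824×10^-4 K/W
R_calcium silicate = L/(kA) = 0.175/(0.076×25.8) = 0.08925 K/W
R_brass = L/(kA) = 0.0021/(122×25.8) = 6.672×10^-7 K/W
R_total = 0.1025 K/W
Q = ΔT / R_total = 1113 / 0.1025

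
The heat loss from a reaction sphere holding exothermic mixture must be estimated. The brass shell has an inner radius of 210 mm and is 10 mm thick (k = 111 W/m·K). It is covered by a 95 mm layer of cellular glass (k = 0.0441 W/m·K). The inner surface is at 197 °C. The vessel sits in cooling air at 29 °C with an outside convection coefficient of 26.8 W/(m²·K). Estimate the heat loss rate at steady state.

Each spherical layer contributes R = (1/r_i − 1/r_o)/(4πk):
R_brass shell = (1/0.21 − 1/0.22)/(4π×111) = 1.552×10^-4 K/W
R_cellular glass = (1/0.22 − 1/0.315)/(4π×0.0441) = 2.474 K/W
R_outer film = 1/(h·4πr_o²) = 1/(26.8×4π×0.315²) = 0.02993 K/W
R_total = 2.504 K/W
Q = ΔT/R_total = 168/2.504

Q ≈ 67.1 W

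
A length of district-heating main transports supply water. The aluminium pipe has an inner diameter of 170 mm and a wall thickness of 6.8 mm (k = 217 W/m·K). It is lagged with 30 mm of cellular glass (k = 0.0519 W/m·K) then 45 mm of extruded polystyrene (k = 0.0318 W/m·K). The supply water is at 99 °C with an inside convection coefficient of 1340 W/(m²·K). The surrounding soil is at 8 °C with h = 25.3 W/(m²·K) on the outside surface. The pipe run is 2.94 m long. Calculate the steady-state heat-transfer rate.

Treating each annulus and film as a series resistance:
R_inner film = 1/(h_i·2πr₁L) = 1/(1340×2π×0.085×2.94) = 4.753×10^-4 K/W
R_aluminium pipe wall = ln(91.8/85)/(2π×217×2.94) = 1.92×10^-5 K/W
R_cellular glass = ln(121.8/91.8)/(2π×0.0519×2.94) = 0.2949 K/W
R_extruded polystyrene = ln(166.8/121.8)/(2π×0.0318×2.94) = 0.5352 K/W
R_outer film = 1/(h_o·2πr_oL) = 1/(25.3×2π×0.1668×2.94) = 0.01283 K/W
R_total = 0.8435 K/W
Q = ΔT/R_total = 91/0.8435

Q ≈ 108 W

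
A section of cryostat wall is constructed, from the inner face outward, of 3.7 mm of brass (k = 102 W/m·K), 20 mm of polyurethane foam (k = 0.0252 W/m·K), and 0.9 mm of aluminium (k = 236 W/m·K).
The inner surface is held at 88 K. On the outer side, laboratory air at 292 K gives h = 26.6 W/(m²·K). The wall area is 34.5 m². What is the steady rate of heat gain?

Q ≈ 8470 W

Treating each layer as a thermal resistance in series:
R_brass = L/(kA) = 0.0037/(102×34.5) = 1.051×10^-6 K/W
R_polyurethane foam = L/(kA) = 0.02/(0.0252×34.5) = 0.023 K/W
R_aluminium = L/(kA) = 0.0009/(236×34.5) = 1.105×10^-7 K/W
R_outer film = 1/(h_o·A) = 1/(26.6×34.5) = 0.00109 K/W
R_total = 0.0241 K/W
Q = ΔT / R_total = 204 / 0.0241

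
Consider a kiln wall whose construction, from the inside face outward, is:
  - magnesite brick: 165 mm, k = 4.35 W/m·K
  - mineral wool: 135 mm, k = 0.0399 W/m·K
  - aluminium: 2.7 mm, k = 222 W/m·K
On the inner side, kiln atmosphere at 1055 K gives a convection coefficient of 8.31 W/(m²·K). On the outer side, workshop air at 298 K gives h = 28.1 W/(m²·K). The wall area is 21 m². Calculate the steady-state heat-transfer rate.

Q ≈ 4440 W

Thermal resistances in series:
R_inner film = 1/(h_i·A) = 1/(8.31×21) = 0.00573 K/W
R_magnesite brick = L/(kA) = 0.165/(4.35×21) = 0.001806 K/W
R_mineral wool = L/(kA) = 0.135/(0.0399×21) = 0.1611 K/W
R_aluminium = L/(kA) = 0.0027/(222×21) = 5.792×10^-7 K/W
R_outer film = 1/(h_o·A) = 1/(28.1×21) = 0.001695 K/W
R_total = 0.1703 K/W
Q = ΔT / R_total = 757 / 0.1703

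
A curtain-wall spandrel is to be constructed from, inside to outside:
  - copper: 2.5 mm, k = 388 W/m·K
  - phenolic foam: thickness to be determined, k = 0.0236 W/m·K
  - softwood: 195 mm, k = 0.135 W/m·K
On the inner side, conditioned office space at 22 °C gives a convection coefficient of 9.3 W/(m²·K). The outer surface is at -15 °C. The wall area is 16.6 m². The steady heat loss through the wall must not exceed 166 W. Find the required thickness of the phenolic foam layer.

Model the wall as resistances in series:
R_inner film = 1/(h_i·A) = 1/(9.3×16.6) = 0.006478 K/W
R_copper = L/(kA) = 0.0025/(388×16.6) = 3.882×10^-7 K/W
R_softwood = L/(kA) = 0.195/(0.135×16.6) = 0.08701 K/W
Sum of the known resistances R_other = 0.09349 K/W
Required total resistance R_tot = ΔT/Q_allow = 37/166 = 0.2229 K/W
R_phenolic foam = R_tot − R_other = 0.1294 K/W
L = R·k·A = 0.1294×0.0236×16.6

L ≈ 50.7 mm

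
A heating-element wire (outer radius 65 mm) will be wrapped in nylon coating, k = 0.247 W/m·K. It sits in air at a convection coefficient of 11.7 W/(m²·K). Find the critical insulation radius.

r_cr ≈ 21.1 mm

For a cylinder r_cr = k/h = 0.247/11.7
r_cr = 21.1 mm; since the bare radius (65 mm) is above r_cr, any added insulation will reduce heat loss.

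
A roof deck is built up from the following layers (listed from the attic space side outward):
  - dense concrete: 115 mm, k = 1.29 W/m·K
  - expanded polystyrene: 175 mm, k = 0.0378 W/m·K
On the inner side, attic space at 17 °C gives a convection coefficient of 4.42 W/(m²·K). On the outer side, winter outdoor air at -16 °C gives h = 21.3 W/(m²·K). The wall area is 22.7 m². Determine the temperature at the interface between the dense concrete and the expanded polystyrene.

T ≈ 14.9 °C

Series thermal resistances:
R_inner film = 1/(h_i·A) = 1/(4.42×22.7) = 0.009967 K/W
R_dense concrete = L/(kA) = 0.115/(1.29×22.7) = 0.003927 K/W
R_expanded polystyrene = L/(kA) = 0.175/(0.0378×22.7) = 0.2039 K/W
R_outer film = 1/(h_o·A) = 1/(21.3×22.7) = 0.002068 K/W
R_total = 0.2199 K/W;  Q = ΔT/R_total = 33/0.2199 = 150.1 W
T_interface = T_inner − Q·ΣR(inner→interface) = 17 − 150×0.01389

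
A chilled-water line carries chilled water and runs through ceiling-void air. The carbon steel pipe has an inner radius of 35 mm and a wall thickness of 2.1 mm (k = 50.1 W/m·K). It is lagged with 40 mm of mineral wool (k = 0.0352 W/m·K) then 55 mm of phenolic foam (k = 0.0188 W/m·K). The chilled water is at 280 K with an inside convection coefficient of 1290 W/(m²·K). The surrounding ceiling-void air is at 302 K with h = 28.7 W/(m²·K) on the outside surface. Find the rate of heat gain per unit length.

Treating each annulus and film as a series resistance:
R_inner film = 1/(h_i·2πr₁L) = 1/(1290×2π×0.035×1) = 0.003525 K/W
R_carbon steel pipe wall = ln(37.1/35)/(2π×50.1×1) = 1.851×10^-4 K/W
R_mineral wool = ln(77.1/37.1)/(2π×0.0352×1) = 3.307 K/W
R_phenolic foam = ln(132.1/77.1)/(2π×0.0188×1) = 4.558 K/W
R_outer film = 1/(h_o·2πr_oL) = 1/(28.7×2π×0.1321×1) = 0.04198 K/W
R_total = 7.911 K/W
Q = ΔT/R_total = 22/7.911

q′ ≈ 2.78 W/m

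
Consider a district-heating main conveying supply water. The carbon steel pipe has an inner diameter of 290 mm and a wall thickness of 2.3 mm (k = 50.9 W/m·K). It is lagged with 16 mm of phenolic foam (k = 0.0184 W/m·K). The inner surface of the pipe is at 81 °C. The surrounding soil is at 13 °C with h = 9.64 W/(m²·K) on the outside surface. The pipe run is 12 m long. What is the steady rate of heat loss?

Q ≈ 822 W

Radial resistances (cylindrical: R_cond = ln(r_o/r_i)/(2πkL), R_conv = 1/(h·2πrL)):
R_carbon steel pipe wall = ln(147.3/145)/(2π×50.9×12) = 4.101×10^-6 K/W
R_phenolic foam = ln(163.3/147.3)/(2π×0.0184×12) = 0.07433 K/W
R_outer film = 1/(h_o·2πr_oL) = 1/(9.64×2π×0.1633×12) = 0.008425 K/W
R_total = 0.08276 K/W
Q = ΔT/R_total = 68/0.08276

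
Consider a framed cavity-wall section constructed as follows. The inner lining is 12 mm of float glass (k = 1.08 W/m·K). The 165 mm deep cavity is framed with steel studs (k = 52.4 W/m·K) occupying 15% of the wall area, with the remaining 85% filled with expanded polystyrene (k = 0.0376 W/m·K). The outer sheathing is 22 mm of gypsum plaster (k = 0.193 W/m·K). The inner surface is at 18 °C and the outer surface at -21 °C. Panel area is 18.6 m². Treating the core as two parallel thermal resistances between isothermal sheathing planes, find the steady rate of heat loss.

Q ≈ 4970 W

Sheathing layers in series; stud and cavity paths in parallel between them.
R_inner = 0.012/(1.08×18.6) = 5.974×10^-4 K/W
R_stud  = 0.165/(52.4×0.15×18.6) = 0.001129 K/W
R_cav   = 0.165/(0.0376×0.85×18.6) = 0.2776 K/W
1/R_core = 1/R_stud + 1/R_cav → R_core = 0.001124 K/W
R_outer = 0.022/(0.193×18.6) = 0.006128 K/W
R_total = 0.00785 K/W
Q = ΔT/R_total = 39/0.00785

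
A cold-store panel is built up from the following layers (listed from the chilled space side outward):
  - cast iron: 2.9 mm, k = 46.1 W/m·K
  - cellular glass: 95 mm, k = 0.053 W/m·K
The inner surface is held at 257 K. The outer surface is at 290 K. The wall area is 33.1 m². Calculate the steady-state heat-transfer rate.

Q ≈ 609 W

Treating each layer as a thermal resistance in series:
R_cast iron = L/(kA) = 0.0029/(46.1×33.1) = 1.901×10^-6 K/W
R_cellular glass = L/(kA) = 0.095/(0.053×33.1) = 0.05415 K/W
R_total = 0.05415 K/W
Q = ΔT / R_total = 33 / 0.05415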